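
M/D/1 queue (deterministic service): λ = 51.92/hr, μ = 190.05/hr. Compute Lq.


ρ = 51.92/190.05 = 0.2732
M/D/1: Lq = ρ²/(2(1−ρ)) = 0.07463/(2·0.7268) = 0.05134

Final: 0.05134


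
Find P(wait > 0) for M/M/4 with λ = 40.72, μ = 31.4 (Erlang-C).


a = λ/μ = 1.2968; ρ = a/4 = 0.3242
P₀ = 0.272069 (from M/M/c formula)
C(c,a) = [a^c/(c!(1−ρ))]·P₀ = [2.82822/(24·0.6758)]·0.272069
= 0.17438·0.272069 = 0.047442

Final: 0.047442


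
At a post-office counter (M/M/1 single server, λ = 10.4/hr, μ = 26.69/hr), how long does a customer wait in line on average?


ρ = 10.4/26.69 = 0.3897
Wq = ρ/(μ−λ) = 0.3897/(26.69 − 10.4) = 0.3897/16.29 = 0.02392 hr

Final: 0.02392 hr


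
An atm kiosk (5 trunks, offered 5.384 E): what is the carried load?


B(5,5.384) = 0.315217 (Erlang-B)
Carried load = a(1 − B) = 5.384·(1 − 0.315217) = 5.384·0.684783 = 3.6869 E

Final: 3.6869 Erlangs


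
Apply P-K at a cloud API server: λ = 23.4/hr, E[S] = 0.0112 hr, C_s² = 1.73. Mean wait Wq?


ρ = λ·E[S] = 23.4·0.0112 = 0.2621
E[S²] = E[S]²(1+C_s²) = 0.0112²·(1+1.73) = 0.0003425
Wq = λ·E[S²]/(2(1−ρ)) = 23.4·0.0003425/(2·0.7379) = 0.005430 hr

Final: 0.005430 hr


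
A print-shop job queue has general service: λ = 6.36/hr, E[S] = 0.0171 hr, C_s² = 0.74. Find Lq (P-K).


ρ = λ·E[S] = 6.36·0.0171 = 0.1088
Lq = ρ²(1+C_s²)/(2(1−ρ)) = 0.01183·(1+0.74)/(2·0.8912)
= 0.01183·1.7400/1.7825 = 0.01155

Final: 0.01155


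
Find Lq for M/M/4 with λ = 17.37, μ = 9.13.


a = λ/μ = 1.9025; ρ = a/4 = 0.4756
P₀ = 0.144905
Lq = P₀·a^c·ρ / (c!·(1−ρ)²) = 0.144905·13.10135·0.4756/(24·0.27496)
= 0.13683

Final: 0.13683


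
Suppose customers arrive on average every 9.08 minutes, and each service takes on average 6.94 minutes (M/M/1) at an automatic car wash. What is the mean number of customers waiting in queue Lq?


λ = 60/9.08 = 6.6079 /hr
μ = 60/6.94 = 8.6455 /hr
ρ = λ/μ = 6.6079/8.6455 = 0.7643
Lq = ρ²/(1−ρ) = 0.5842/0.2357 = 2.4787

Final: 2.4787


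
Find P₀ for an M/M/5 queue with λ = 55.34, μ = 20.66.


a = λ/μ = 55.34/20.66 = 2.6786; ρ = a/c = 0.5357
Σ_{k=0}^{4} a^k/k! (terms k=0..4) = 1.00000 + 2.67861 + 3.58747 + 3.20314 + 2.14498 = 12.61419
Tail: a^5/(5!(1−ρ)) = 137.89362/(120·0.4643) = 2.47505
P₀ = 1/(12.61419 + 2.47505) = 1/15.08924 = 0.066272

Final: 0.066272


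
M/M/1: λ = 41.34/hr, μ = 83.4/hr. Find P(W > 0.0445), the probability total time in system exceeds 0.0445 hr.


W ~ Exponential(μ−λ) for M/M/1.
μ − λ = 83.4 − 41.34 = 42.0600
P(W > t) = e^{−(μ−λ)t} = e^{−1.8717} = 0.153866

Final: 0.153866


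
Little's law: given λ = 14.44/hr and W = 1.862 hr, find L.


L = λW = 14.44·1.862 = 26.8873

Final: 26.8873


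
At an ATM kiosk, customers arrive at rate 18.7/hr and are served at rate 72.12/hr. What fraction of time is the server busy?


ρ = λ/μ = 18.7/72.12 = 0.2593

Final: 0.2593


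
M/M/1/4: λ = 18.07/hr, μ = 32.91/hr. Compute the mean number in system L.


ρ = 18.07/32.91 = 0.5491
L = ρ[1 − (K+1)ρ^K + Kρ^(K+1)] / [(1−ρ)(1−ρ^(K+1))]
Numerator: 0.5491·(1 − 5·0.090891 + 4·0.049906) = 0.409152
Denominator: (0.4509)·(0.950094) = 0.428423
L = 0.409152/0.428423 = 0.9550

Final: 0.9550


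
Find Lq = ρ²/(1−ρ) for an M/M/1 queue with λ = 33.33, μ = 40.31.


ρ = 33.33/40.31 = 0.8268
Lq = ρ²/(1−ρ) = 0.6837/0.1732 = 3.9482

Final: 3.9482


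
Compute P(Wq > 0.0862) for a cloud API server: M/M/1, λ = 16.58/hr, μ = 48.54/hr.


ρ = 16.58/48.54 = 0.3416
P(Wq > t) = ρ·e^{−(μ−λ)t} = 0.3416·e^{−2.7550}
= 0.3416·0.063612 = 0.021728

Final: 0.021728


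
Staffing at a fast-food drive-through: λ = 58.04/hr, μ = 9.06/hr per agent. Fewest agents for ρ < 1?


Stability requires cμ > λ ⇔ c > λ/μ.
λ/μ = 58.04/9.06 = 6.4062
Minimum integer c = ⌊6.4062⌋ + 1 = 7
Check: 7·9.06 = 63.42 > 58.04, while 6·9.06 = 54.36 ≤ 58.04

Final: 7 servers


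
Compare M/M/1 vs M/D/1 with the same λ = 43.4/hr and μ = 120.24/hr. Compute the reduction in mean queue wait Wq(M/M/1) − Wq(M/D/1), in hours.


ρ = 43.4/120.24 = 0.3609
Wq(M/M/1) = ρ/(μ−λ) = 0.3609/76.84 = 0.004697 hr
Wq(M/D/1) = ρ/(2(μ−λ)) = 0.002349 hr
Savings = 0.004697 − 0.002349 = 0.002349 hr

Final: 0.002349 hr


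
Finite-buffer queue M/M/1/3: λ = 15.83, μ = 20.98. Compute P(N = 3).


ρ = λ/μ = 15.83/20.98 = 0.7545
P_K = (1−ρ)ρ^K/(1−ρ^(K+1)) = (0.2455·0.429562)/(1 − 0.324117)
= 0.105445/0.675883 = 0.156011

Final: 0.156011


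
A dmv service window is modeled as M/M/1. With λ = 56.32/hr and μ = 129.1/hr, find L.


ρ = λ/μ = 56.32/129.1 = 0.4363
L = ρ/(1−ρ) = 0.4363/(1 − 0.4363) = 0.4363/0.5637 = 0.7738

Final: 0.7738


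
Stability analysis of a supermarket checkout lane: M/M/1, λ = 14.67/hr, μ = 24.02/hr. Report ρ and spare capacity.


Total capacity cμ = 1·24.02 = 24.02/hr
ρ = λ/(cμ) = 14.67/24.02 = 0.6107
Stable ⇔ ρ < 1: YES
Spare capacity = cμ − λ = 24.02 − 14.67 = 9.35/hr

Final: ρ = 0.6107; stable; margin = 9.35/hr


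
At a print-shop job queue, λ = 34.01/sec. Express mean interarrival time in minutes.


Mean interarrival time = 1/λ = 1/34.01 second = 0.02940 second
In minutes: 0.02940 × 0.0166667 = 0.0004901 min

Final: 0.0004901 min


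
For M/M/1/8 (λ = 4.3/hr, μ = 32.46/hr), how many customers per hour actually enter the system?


ρ = 0.1325; P_K = (1−ρ)ρ^8/(1−ρ^9) = 0.00000008227
λ_eff = λ(1 − P_K) = 4.3·(1 − 0.00000008227) = 4.3·1.000000 = 4.3000 /hr

Final: 4.3000 /hr


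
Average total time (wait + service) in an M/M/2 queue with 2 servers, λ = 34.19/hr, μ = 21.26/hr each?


a = 1.6082; ρ = 0.8041; P₀ = 0.108591
Lq = P₀·a^c·ρ/(c!(1−ρ)²) = 2.94196
Wq = Lq/λ = 2.94196/34.19 = 0.08605 hr
W = Wq + 1/μ = 0.08605 + 0.04704 = 0.13308 hr

Final: 0.13308 hr


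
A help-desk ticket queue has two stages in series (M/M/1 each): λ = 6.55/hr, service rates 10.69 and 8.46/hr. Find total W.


Each node sees arrival rate λ = 6.55/hr (tandem ⇒ throughput preserved).
W₁ = 1/(μ₁−λ) = 1/(10.69−6.55) = 0.24155 hr
W₂ = 1/(μ₂−λ) = 1/(8.46−6.55) = 0.52356 hr
W_total = W₁ + W₂ = 0.24155 + 0.52356 = 0.76511 hr

Final: 0.76511 hr


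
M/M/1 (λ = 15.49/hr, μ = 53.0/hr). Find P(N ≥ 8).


ρ = 15.49/53.0 = 0.2923
P(N ≥ n) = ρ^n = 0.2923^8 = 0.00005324

Final: 0.00005324


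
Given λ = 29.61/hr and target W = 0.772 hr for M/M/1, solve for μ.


W = 1/(μ−λ) ⇒ μ − λ = 1/W = 1/0.772 = 1.2953
μ = λ + 1/W = 29.61 + 1.2953 = 30.9053 per hr

Final: 30.9053 /hr


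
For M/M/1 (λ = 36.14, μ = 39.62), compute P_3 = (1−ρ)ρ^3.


ρ = 36.14/39.62 = 0.9122
P_n = (1−ρ)·ρ^n = (1 − 0.9122)·0.9122^3 = 0.08783·0.758964 = 0.066663

Final: 0.066663


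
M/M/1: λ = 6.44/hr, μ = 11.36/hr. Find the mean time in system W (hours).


W = 1/(μ−λ) = 1/(11.36 − 6.44) = 1/4.92 = 0.2033 hr

Final: 0.2033 hr


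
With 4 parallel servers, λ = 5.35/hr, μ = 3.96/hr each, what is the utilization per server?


ρ = λ/(cμ) = 5.35/(4·3.96) = 5.35/15.84 = 0.3378

Final: 0.3378


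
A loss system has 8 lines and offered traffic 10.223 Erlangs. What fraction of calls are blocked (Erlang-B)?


B(c,a) = (a^c/c!) / Σ_{k=0}^{c} a^k/k!
a^8/8! = 2958.737001
Σ terms (k=0..8): 1.00000 + 10.22300 + 52.25486 + 178.06716 + 455.09514 + 930.48753 + 1585.39567 + 2315.35714 + 2958.73700 = 8486.617510
B = 2958.737001/8486.617510 = 0.348636

Final: 0.348636


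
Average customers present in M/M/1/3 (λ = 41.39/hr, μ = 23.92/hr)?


ρ = 41.39/23.92 = 1.7304
L = ρ[1 − (K+1)ρ^K + Kρ^(K+1)] / [(1−ρ)(1−ρ^(K+1))]
Numerator: 1.7304·(1 − 4·5.180871 + 3·8.964726) = 12.407819
Denominator: (-0.7304)·(-7.964726) = 5.817047
L = 12.407819/5.817047 = 2.1330

Final: 2.1330


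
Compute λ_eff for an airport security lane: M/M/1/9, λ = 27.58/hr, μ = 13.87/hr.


ρ = 1.9885; P_K = (1−ρ)ρ^9/(1−ρ^10) = 0.497614
λ_eff = λ(1 − P_K) = 27.58·(1 − 0.497614) = 27.58·0.502386 = 13.8558 /hr

Final: 13.8558 /hr


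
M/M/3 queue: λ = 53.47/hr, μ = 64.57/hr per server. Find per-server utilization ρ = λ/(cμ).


ρ = λ/(cμ) = 53.47/(3·64.57) = 53.47/193.71 = 0.2760

Final: 0.2760


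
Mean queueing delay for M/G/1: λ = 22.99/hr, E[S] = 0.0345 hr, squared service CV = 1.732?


ρ = λ·E[S] = 22.99·0.0345 = 0.7932
E[S²] = E[S]²(1+C_s²) = 0.0345²·(1+1.732) = 0.003252
Wq = λ·E[S²]/(2(1−ρ)) = 22.99·0.003252/(2·0.2068) = 0.18071 hr

Final: 0.18071 hr


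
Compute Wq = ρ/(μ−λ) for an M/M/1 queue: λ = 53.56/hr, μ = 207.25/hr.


ρ = 53.56/207.25 = 0.2584
Wq = ρ/(μ−λ) = 0.2584/(207.25 − 53.56) = 0.2584/153.69 = 0.001682 hr

Final: 0.001682 hr


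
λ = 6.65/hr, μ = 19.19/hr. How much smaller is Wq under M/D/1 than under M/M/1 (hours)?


ρ = 6.65/19.19 = 0.3465
Wq(M/M/1) = ρ/(μ−λ) = 0.3465/12.54 = 0.02763 hr
Wq(M/D/1) = ρ/(2(μ−λ)) = 0.01382 hr
Savings = 0.02763 − 0.01382 = 0.01382 hr

Final: 0.01382 hr


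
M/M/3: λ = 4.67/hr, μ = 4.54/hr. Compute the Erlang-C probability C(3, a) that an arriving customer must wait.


a = λ/μ = 1.0286; ρ = a/3 = 0.3429
P₀ = 0.352892 (from M/M/c formula)
C(c,a) = [a^c/(c!(1−ρ))]·P₀ = [1.08839/(6·0.6571)]·0.352892
= 0.27605·0.352892 = 0.097415

Final: 0.097415


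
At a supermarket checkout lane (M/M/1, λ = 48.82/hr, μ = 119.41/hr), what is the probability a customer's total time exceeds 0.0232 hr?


W ~ Exponential(μ−λ) for M/M/1.
μ − λ = 119.41 − 48.82 = 70.5900
P(W > t) = e^{−(μ−λ)t} = e^{−1.6377} = 0.194429

Final: 0.194429


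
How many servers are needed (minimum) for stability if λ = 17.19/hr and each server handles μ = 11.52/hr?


Stability requires cμ > λ ⇔ c > λ/μ.
λ/μ = 17.19/11.52 = 1.4922
Minimum integer c = ⌊1.4922⌋ + 1 = 2
Check: 2·11.52 = 23.04 > 17.19, while 1·11.52 = 11.52 ≤ 17.19

Final: 2 servers


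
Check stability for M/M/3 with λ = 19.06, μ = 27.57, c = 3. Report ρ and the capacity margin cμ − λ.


Total capacity cμ = 3·27.57 = 82.71/hr
ρ = λ/(cμ) = 19.06/82.71 = 0.2304
Stable ⇔ ρ < 1: YES
Spare capacity = cμ − λ = 82.71 − 19.06 = 63.65/hr

Final: ρ = 0.2304; stable; margin = 63.65/hr


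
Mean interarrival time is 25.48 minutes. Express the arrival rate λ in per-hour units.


λ = 1/(interarrival time) in consistent units.
1 hour = 60 min, so λ = 60/25.48 = 2.3548 per hour

Final: 2.3548 /hr


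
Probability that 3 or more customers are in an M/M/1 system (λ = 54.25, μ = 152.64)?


ρ = 54.25/152.64 = 0.3554
P(N ≥ n) = ρ^n = 0.3554^3 = 0.044895

Final: 0.044895


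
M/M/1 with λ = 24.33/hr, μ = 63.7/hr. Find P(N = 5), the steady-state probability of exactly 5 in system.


ρ = 24.33/63.7 = 0.3819
P_n = (1−ρ)·ρ^n = (1 − 0.3819)·0.3819^5 = 0.6181·0.008129 = 0.005024

Final: 0.005024


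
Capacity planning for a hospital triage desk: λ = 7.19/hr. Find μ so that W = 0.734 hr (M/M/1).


W = 1/(μ−λ) ⇒ μ − λ = 1/W = 1/0.734 = 1.3624
μ = λ + 1/W = 7.19 + 1.3624 = 8.5524 per hr

Final: 8.5524 /hr


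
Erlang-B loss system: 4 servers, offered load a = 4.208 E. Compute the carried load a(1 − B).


B(4,4.208) = 0.330371 (Erlang-B)
Carried load = a(1 − B) = 4.208·(1 − 0.330371) = 4.208·0.669629 = 2.8178 E

Final: 2.8178 Erlangs


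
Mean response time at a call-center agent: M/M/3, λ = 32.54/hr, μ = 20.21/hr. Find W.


a = 1.6101; ρ = 0.5367; P₀ = 0.184917
Lq = P₀·a^c·ρ/(c!(1−ρ)²) = 0.32165
Wq = Lq/λ = 0.32165/32.54 = 0.009885 hr
W = Wq + 1/μ = 0.009885 + 0.04948 = 0.05937 hr

Final: 0.05937 hr


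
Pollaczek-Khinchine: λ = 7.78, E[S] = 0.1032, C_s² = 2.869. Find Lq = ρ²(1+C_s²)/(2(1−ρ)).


ρ = λ·E[S] = 7.78·0.1032 = 0.8029
Lq = ρ²(1+C_s²)/(2(1−ρ)) = 0.6446·(1+2.869)/(2·0.1971)
= 0.6446·3.8690/0.3942 = 6.32691

Final: 6.32691


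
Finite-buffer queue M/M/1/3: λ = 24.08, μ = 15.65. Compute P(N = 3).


ρ = λ/μ = 24.08/15.65 = 1.5387
P_K = (1−ρ)ρ^K/(1−ρ^(K+1)) = (-0.5387·3.642725)/(1 − 5.604909)
= -1.962184/-4.604909 = 0.426107

Final: 0.426107


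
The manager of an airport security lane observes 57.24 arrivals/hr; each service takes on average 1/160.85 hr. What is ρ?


ρ = λ/μ = 57.24/160.85 = 0.3559

Final: 0.3559


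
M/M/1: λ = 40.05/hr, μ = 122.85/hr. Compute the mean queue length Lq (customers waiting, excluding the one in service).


ρ = 40.05/122.85 = 0.3260
Lq = ρ²/(1−ρ) = 0.1063/0.6740 = 0.1577

Final: 0.1577


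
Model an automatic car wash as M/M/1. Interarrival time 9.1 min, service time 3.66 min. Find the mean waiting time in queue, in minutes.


λ = 60/9.1 = 6.5934 /hr
μ = 60/3.66 = 16.3934 /hr
ρ = λ/μ = 6.5934/16.3934 = 0.4022
Wq = ρ/(μ−λ) = 0.4022/(16.3934−6.5934) = 0.04104 hr
In minutes: 0.04104·60 = 2.462 min

Final: 2.462 min


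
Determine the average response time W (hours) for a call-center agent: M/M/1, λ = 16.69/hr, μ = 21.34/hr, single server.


W = 1/(μ−λ) = 1/(21.34 − 16.69) = 1/4.65 = 0.2151 hr

Final: 0.2151 hr


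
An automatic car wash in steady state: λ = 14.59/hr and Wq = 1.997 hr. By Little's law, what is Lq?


Lq = λWq = 14.59·1.997 = 29.1362

Final: 29.1362


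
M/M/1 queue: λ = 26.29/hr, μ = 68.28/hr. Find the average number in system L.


ρ = λ/μ = 26.29/68.28 = 0.3850
L = ρ/(1−ρ) = 0.3850/(1 − 0.3850) = 0.3850/0.6150 = 0.6261

Final: 0.6261


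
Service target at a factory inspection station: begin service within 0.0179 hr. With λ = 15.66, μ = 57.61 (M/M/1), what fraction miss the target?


ρ = 15.66/57.61 = 0.2718
P(Wq > t) = ρ·e^{−(μ−λ)t} = 0.2718·e^{−0.7509}
= 0.2718·0.471939 = 0.128286

Final: 0.128286


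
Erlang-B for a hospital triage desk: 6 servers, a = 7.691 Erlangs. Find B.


B(c,a) = (a^c/c!) / Σ_{k=0}^{c} a^k/k!
a^6/6! = 287.451363
Σ terms (k=0..6): 1.00000 + 7.69100 + 29.57574 + 75.82234 + 145.78740 + 224.25019 + 287.45136 = 771.578033
B = 287.451363/771.578033 = 0.372550

Final: 0.372550


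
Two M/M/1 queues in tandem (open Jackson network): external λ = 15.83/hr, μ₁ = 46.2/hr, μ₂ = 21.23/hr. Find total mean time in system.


Each node sees arrival rate λ = 15.83/hr (tandem ⇒ throughput preserved).
W₁ = 1/(μ₁−λ) = 1/(46.2−15.83) = 0.03293 hr
W₂ = 1/(μ₂−λ) = 1/(21.23−15.83) = 0.18519 hr
W_total = W₁ + W₂ = 0.03293 + 0.18519 = 0.21811 hr

Final: 0.21811 hr


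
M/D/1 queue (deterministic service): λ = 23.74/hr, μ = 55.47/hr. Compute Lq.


ρ = 23.74/55.47 = 0.4280
M/D/1: Lq = ρ²/(2(1−ρ)) = 0.1832/(2·0.5720) = 0.16010

Final: 0.16010


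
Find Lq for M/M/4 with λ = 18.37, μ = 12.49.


a = λ/μ = 1.4708; ρ = a/4 = 0.3677
P₀ = 0.227740
Lq = P₀·a^c·ρ / (c!·(1−ρ)²) = 0.227740·4.67936·0.3677/(24·0.39981)
= 0.04084

Final: 0.04084


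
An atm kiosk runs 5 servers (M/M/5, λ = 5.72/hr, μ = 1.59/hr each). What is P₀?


a = λ/μ = 5.72/1.59 = 3.5975; ρ = a/c = 0.7195
Σ_{k=0}^{4} a^k/k! (terms k=0..4) = 1.00000 + 3.59748 + 6.47095 + 7.75971 + 6.97886 = 25.80700
Tail: a^5/(5!(1−ρ)) = 602.55199/(120·0.2805) = 17.90093
P₀ = 1/(25.80700 + 17.90093) = 1/43.70793 = 0.022879

Final: 0.022879


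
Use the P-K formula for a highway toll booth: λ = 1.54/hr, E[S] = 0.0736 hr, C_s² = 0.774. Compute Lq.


ρ = λ·E[S] = 1.54·0.0736 = 0.1133
Lq = ρ²(1+C_s²)/(2(1−ρ)) = 0.01285·(1+0.774)/(2·0.8867)
= 0.01285·1.7740/1.7733 = 0.01285

Final: 0.01285


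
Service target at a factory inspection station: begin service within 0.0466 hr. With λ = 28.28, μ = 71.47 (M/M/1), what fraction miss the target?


ρ = 28.28/71.47 = 0.3957
P(Wq > t) = ρ·e^{−(μ−λ)t} = 0.3957·e^{−2.0127}
= 0.3957·0.133634 = 0.052878

Final: 0.052878


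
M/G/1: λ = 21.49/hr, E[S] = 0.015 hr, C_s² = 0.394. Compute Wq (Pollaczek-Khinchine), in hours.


ρ = λ·E[S] = 21.49·0.015 = 0.3223
E[S²] = E[S]²(1+C_s²) = 0.015²·(1+0.394) = 0.0003137
Wq = λ·E[S²]/(2(1−ρ)) = 21.49·0.0003137/(2·0.6777) = 0.004973 hr

Final: 0.004973 hr


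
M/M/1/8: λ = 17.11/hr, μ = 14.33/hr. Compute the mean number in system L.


ρ = 17.11/14.33 = 1.1940
L = ρ[1 − (K+1)ρ^K + Kρ^(K+1)] / [(1−ρ)(1−ρ^(K+1))]
Numerator: 1.1940·(1 − 9·4.130766 + 8·4.932128) = 3.916478
Denominator: (-0.1940)·(-3.932128) = 0.762827
L = 3.916478/0.762827 = 5.1342

Final: 5.1342


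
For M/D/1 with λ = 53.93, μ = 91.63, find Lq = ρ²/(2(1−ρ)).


ρ = 53.93/91.63 = 0.5886
M/D/1: Lq = ρ²/(2(1−ρ)) = 0.3464/(2·0.4114) = 0.42097

Final: 0.42097


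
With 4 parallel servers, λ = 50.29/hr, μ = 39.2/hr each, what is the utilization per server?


ρ = λ/(cμ) = 50.29/(4·39.2) = 50.29/156.80 = 0.3207

Final: 0.3207


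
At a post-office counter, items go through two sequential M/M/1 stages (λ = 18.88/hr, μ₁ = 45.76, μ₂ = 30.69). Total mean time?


Each node sees arrival rate λ = 18.88/hr (tandem ⇒ throughput preserved).
W₁ = 1/(μ₁−λ) = 1/(45.76−18.88) = 0.03720 hr
W₂ = 1/(μ₂−λ) = 1/(30.69−18.88) = 0.08467 hr
W_total = W₁ + W₂ = 0.03720 + 0.08467 = 0.12188 hr

Final: 0.12188 hr


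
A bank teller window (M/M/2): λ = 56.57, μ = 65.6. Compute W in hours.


a = 0.8623; ρ = 0.4312; P₀ = 0.397454
Lq = P₀·a^c·ρ/(c!(1−ρ)²) = 0.19693
Wq = Lq/λ = 0.19693/56.57 = 0.003481 hr
W = Wq + 1/μ = 0.003481 + 0.01524 = 0.01873 hr

Final: 0.01873 hr


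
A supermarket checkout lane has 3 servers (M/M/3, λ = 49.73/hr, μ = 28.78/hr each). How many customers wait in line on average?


a = λ/μ = 1.7279; ρ = a/3 = 0.5760
P₀ = 0.160033
Lq = P₀·a^c·ρ / (c!·(1−ρ)²) = 0.160033·5.15921·0.5760/(6·0.17979)
= 0.44083

Final: 0.44083


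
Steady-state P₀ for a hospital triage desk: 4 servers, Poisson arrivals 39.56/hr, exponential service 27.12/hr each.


a = λ/μ = 39.56/27.12 = 1.4587; ρ = a/c = 0.3647
Σ_{k=0}^{3} a^k/k! (terms k=0..3) = 1.00000 + 1.45870 + 1.06391 + 0.51731 = 4.03992
Tail: a^4/(4!(1−ρ)) = 4.52758/(24·0.6353) = 0.29693
P₀ = 1/(4.03992 + 0.29693) = 1/4.33685 = 0.230582

Final: 0.230582


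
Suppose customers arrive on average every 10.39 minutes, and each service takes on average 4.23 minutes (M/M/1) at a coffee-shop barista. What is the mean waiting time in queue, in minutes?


λ = 60/10.39 = 5.7748 /hr
μ = 60/4.23 = 14.1844 /hr
ρ = λ/μ = 5.7748/14.1844 = 0.4071
Wq = ρ/(μ−λ) = 0.4071/(14.1844−5.7748) = 0.04841 hr
In minutes: 0.04841·60 = 2.905 min

Final: 2.905 min


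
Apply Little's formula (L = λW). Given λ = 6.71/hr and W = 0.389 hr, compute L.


L = λW = 6.71·0.389 = 2.6102

Final: 2.6102


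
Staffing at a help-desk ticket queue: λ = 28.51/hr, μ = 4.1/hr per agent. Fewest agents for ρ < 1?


Stability requires cμ > λ ⇔ c > λ/μ.
λ/μ = 28.51/4.1 = 6.9537
Minimum integer c = ⌊6.9537⌋ + 1 = 7
Check: 7·4.1 = 28.70 > 28.51, while 6·4.1 = 24.60 ≤ 28.51

Final: 7 servers


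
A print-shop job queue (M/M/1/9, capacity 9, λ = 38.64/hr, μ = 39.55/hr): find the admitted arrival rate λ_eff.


ρ = 0.9770; P_K = (1−ρ)ρ^9/(1−ρ^10) = 0.089854
λ_eff = λ(1 − P_K) = 38.64·(1 − 0.089854) = 38.64·0.910146 = 35.1680 /hr

Final: 35.1680 /hr


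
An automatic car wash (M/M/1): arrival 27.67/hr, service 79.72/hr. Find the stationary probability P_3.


ρ = 27.67/79.72 = 0.3471
P_n = (1−ρ)·ρ^n = (1 − 0.3471)·0.3471^3 = 0.6529·0.041814 = 0.027301

Final: 0.027301


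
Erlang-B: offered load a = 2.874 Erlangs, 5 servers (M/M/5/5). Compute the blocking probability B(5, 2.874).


B(c,a) = (a^c/c!) / Σ_{k=0}^{c} a^k/k!
a^5/5! = 1.634002
Σ terms (k=0..5): 1.00000 + 2.87400 + 4.12994 + 3.95648 + 2.84273 + 1.63400 = 16.437152
B = 1.634002/16.437152 = 0.099409

Final: 0.099409


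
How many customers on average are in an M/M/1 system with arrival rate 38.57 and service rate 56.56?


ρ = λ/μ = 38.57/56.56 = 0.6819
L = ρ/(1−ρ) = 0.6819/(1 − 0.6819) = 0.6819/0.3181 = 2.1440

Final: 2.1440


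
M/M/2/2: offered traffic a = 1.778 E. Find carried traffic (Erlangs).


B(2,1.778) = 0.362646 (Erlang-B)
Carried load = a(1 − B) = 1.778·(1 − 0.362646) = 1.778·0.637354 = 1.1332 E

Final: 1.1332 Erlangs


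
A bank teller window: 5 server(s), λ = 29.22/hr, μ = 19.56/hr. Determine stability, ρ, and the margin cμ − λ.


Total capacity cμ = 5·19.56 = 97.80/hr
ρ = λ/(cμ) = 29.22/97.80 = 0.2988
Stable ⇔ ρ < 1: YES
Spare capacity = cμ − λ = 97.80 − 29.22 = 68.58/hr

Final: ρ = 0.2988; stable; margin = 68.58/hr


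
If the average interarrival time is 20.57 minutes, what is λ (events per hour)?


λ = 1/(interarrival time) in consistent units.
1 hour = 60 min, so λ = 60/20.57 = 2.9169 per hour

Final: 2.9169 /hr


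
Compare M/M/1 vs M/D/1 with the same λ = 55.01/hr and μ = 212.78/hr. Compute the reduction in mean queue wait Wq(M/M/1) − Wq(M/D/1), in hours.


ρ = 55.01/212.78 = 0.2585
Wq(M/M/1) = ρ/(μ−λ) = 0.2585/157.77 = 0.001639 hr
Wq(M/D/1) = ρ/(2(μ−λ)) = 0.0008193 hr
Savings = 0.001639 − 0.0008193 = 0.0008193 hr

Final: 0.0008193 hr


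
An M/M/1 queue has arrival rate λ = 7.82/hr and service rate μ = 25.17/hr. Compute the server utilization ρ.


ρ = λ/μ = 7.82/25.17 = 0.3107

Final: 0.3107


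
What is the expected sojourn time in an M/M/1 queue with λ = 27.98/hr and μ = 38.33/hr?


W = 1/(μ−λ) = 1/(38.33 − 27.98) = 1/10.35 = 0.09662 hr

Final: 0.09662 hr


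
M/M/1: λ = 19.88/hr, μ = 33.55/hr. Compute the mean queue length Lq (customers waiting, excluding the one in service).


ρ = 19.88/33.55 = 0.5925
Lq = ρ²/(1−ρ) = 0.3511/0.4075 = 0.8617

Final: 0.8617


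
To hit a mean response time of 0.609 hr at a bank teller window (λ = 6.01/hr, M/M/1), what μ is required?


W = 1/(μ−λ) ⇒ μ − λ = 1/W = 1/0.609 = 1.6420
μ = λ + 1/W = 6.01 + 1.6420 = 7.6520 per hr

Final: 7.6520 /hr


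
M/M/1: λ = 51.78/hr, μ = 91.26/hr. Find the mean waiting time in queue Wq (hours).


ρ = 51.78/91.26 = 0.5674
Wq = ρ/(μ−λ) = 0.5674/(91.26 − 51.78) = 0.5674/39.48 = 0.01437 hr

Final: 0.01437 hr


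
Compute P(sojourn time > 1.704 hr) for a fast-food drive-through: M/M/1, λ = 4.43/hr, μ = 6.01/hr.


W ~ Exponential(μ−λ) for M/M/1.
μ − λ = 6.01 − 4.43 = 1.5800
P(W > t) = e^{−(μ−λ)t} = e^{−2.6923} = 0.067724

Final: 0.067724


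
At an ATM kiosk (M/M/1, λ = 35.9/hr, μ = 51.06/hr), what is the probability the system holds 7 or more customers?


ρ = 35.9/51.06 = 0.7031
P(N ≥ n) = ρ^n = 0.7031^7 = 0.084937

Final: 0.084937


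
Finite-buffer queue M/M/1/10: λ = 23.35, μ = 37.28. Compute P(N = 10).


ρ = λ/μ = 23.35/37.28 = 0.6263
P_K = (1−ρ)ρ^K/(1−ρ^(K+1)) = (0.3737·0.009292)/(1 − 0.005820)
= 0.003472/0.994180 = 0.003492

Final: 0.003492


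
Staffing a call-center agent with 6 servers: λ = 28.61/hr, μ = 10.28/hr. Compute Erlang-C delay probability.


a = λ/μ = 2.7831; ρ = a/6 = 0.4638
P₀ = 0.061187 (from M/M/c formula)
C(c,a) = [a^c/(c!(1−ρ))]·P₀ = [464.67409/(720·0.5362)]·0.061187
= 1.20372·0.061187 = 0.073652

Final: 0.073652


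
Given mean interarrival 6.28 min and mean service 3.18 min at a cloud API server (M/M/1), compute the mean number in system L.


λ = 60/6.28 = 9.5541 /hr
μ = 60/3.18 = 18.8679 /hr
ρ = λ/μ = 9.5541/18.8679 = 0.5064
L = ρ/(1−ρ) = 0.5064/0.4936 = 1.0258

Final: 1.0258


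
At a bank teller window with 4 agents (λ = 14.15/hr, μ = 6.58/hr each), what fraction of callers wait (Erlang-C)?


a = λ/μ = 2.1505; ρ = a/4 = 0.5376
P₀ = 0.110531 (from M/M/c formula)
C(c,a) = [a^c/(c!(1−ρ))]·P₀ = [21.38564/(24·0.4624)]·0.110531
= 1.92711·0.110531 = 0.213005

Final: 0.213005


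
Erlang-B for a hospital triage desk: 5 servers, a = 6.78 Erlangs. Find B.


B(c,a) = (a^c/c!) / Σ_{k=0}^{c} a^k/k!
a^5/5! = 119.389800
Σ terms (k=0..5): 1.00000 + 6.78000 + 22.98420 + 51.94429 + 88.04557 + 119.38980 = 290.143867
B = 119.389800/290.143867 = 0.411485

Final: 0.411485


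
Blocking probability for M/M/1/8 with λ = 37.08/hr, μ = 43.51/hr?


ρ = λ/μ = 37.08/43.51 = 0.8522
P_K = (1−ρ)ρ^K/(1−ρ^(K+1)) = (0.1478·0.278231)/(1 − 0.237113)
= 0.041118/0.762887 = 0.053897

Final: 0.053897


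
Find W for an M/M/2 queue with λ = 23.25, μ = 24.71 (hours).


a = 0.9409; ρ = 0.4705; P₀ = 0.360121
Lq = P₀·a^c·ρ/(c!(1−ρ)²) = 0.26745
Wq = Lq/λ = 0.26745/23.25 = 0.01150 hr
W = Wq + 1/μ = 0.01150 + 0.04047 = 0.05197 hr

Final: 0.05197 hr


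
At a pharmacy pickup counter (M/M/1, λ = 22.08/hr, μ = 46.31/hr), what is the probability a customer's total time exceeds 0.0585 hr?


W ~ Exponential(μ−λ) for M/M/1.
μ − λ = 46.31 − 22.08 = 24.2300
P(W > t) = e^{−(μ−λ)t} = e^{−1.4175} = 0.242330

Final: 0.242330


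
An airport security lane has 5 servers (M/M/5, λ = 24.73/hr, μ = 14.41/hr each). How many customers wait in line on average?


a = λ/μ = 1.7162; ρ = a/5 = 0.3432
P₀ = 0.179162
Lq = P₀·a^c·ρ / (c!·(1−ρ)²) = 0.179162·14.88678·0.3432/(120·0.43134)
= 0.01769

Final: 0.01769


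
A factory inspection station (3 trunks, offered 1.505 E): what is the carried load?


B(3,1.505) = 0.135090 (Erlang-B)
Carried load = a(1 − B) = 1.505·(1 − 0.135090) = 1.505·0.864910 = 1.3017 E

Final: 1.3017 Erlangs


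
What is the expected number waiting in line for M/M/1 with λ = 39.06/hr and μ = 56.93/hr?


ρ = 39.06/56.93 = 0.6861
Lq = ρ²/(1−ρ) = 0.4707/0.3139 = 1.4997

Final: 1.4997


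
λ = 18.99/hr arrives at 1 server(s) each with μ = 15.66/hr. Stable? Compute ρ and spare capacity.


Total capacity cμ = 1·15.66 = 15.66/hr
ρ = λ/(cμ) = 18.99/15.66 = 1.2126
Stable ⇔ ρ < 1: NO
Spare capacity = cμ − λ = 15.66 − 18.99 = -3.33/hr

Final: ρ = 1.2126; unstable; margin = -3.33/hr


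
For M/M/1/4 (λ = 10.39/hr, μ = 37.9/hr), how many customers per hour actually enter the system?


ρ = 0.2741; P_K = (1−ρ)ρ^4/(1−ρ^5) = 0.004106
λ_eff = λ(1 − P_K) = 10.39·(1 − 0.004106) = 10.39·0.995894 = 10.3473 /hr

Final: 10.3473 /hr


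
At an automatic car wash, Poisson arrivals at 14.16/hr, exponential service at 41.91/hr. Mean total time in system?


W = 1/(μ−λ) = 1/(41.91 − 14.16) = 1/27.75 = 0.03604 hr

Final: 0.03604 hr


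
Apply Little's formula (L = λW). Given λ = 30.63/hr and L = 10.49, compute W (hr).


W = L/λ = 10.49/30.63 = 0.3425 hr

Final: 0.3425 hr


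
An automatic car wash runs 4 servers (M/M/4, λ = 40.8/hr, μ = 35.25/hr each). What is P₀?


a = λ/μ = 40.8/35.25 = 1.1574; ρ = a/c = 0.2894
Σ_{k=0}^{3} a^k/k! (terms k=0..3) = 1.00000 + 1.15745 + 0.66984 + 0.25844 = 3.08572
Tail: a^4/(4!(1−ρ)) = 1.79475/(24·0.7106) = 0.10523
P₀ = 1/(3.08572 + 0.10523) = 1/3.19095 = 0.313386

Final: 0.313386


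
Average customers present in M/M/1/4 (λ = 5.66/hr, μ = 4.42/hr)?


ρ = 5.66/4.42 = 1.2805
L = ρ[1 − (K+1)ρ^K + Kρ^(K+1)] / [(1−ρ)(1−ρ^(K+1))]
Numerator: 1.2805·(1 − 5·2.688912 + 4·3.443268) = 1.701214
Denominator: (-0.2805)·(-2.443268) = 0.685442
L = 1.701214/0.685442 = 2.4819

Final: 2.4819


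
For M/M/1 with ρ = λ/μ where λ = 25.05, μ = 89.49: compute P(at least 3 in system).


ρ = 25.05/89.49 = 0.2799
P(N ≥ n) = ρ^n = 0.2799^3 = 0.021933

Final: 0.021933


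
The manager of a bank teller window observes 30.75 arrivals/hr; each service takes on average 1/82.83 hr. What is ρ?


ρ = λ/μ = 30.75/82.83 = 0.3712

Final: 0.3712


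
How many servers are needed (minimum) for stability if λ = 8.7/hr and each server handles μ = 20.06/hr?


Stability requires cμ > λ ⇔ c > λ/μ.
λ/μ = 8.7/20.06 = 0.4337
Minimum integer c = ⌊0.4337⌋ + 1 = 1
Check: 1·20.06 = 20.06 > 8.7, while 0·20.06 = 0.00 ≤ 8.7

Final: 1 servers


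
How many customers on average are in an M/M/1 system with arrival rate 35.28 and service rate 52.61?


ρ = λ/μ = 35.28/52.61 = 0.6706
L = ρ/(1−ρ) = 0.6706/(1 − 0.6706) = 0.6706/0.3294 = 2.0358

Final: 2.0358


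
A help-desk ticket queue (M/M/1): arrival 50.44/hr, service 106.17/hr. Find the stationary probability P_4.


ρ = 50.44/106.17 = 0.4751
P_n = (1−ρ)·ρ^n = (1 − 0.4751)·0.4751^4 = 0.5249·0.050944 = 0.026741

Final: 0.026741


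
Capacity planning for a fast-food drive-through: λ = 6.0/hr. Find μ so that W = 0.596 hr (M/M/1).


W = 1/(μ−λ) ⇒ μ − λ = 1/W = 1/0.596 = 1.6779
μ = λ + 1/W = 6.0 + 1.6779 = 7.6779 per hr

Final: 7.6779 /hr


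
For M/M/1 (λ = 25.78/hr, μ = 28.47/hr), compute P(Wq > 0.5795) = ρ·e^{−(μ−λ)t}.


ρ = 25.78/28.47 = 0.9055
P(Wq > t) = ρ·e^{−(μ−λ)t} = 0.9055·e^{−1.5589}
= 0.9055·0.210377 = 0.190499

Final: 0.190499


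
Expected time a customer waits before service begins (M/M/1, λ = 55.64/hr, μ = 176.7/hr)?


ρ = 55.64/176.7 = 0.3149
Wq = ρ/(μ−λ) = 0.3149/(176.7 − 55.64) = 0.3149/121.06 = 0.002601 hr

Final: 0.002601 hr


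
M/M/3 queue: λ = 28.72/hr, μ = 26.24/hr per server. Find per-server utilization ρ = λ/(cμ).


ρ = λ/(cμ) = 28.72/(3·26.24) = 28.72/78.72 = 0.3648

Final: 0.3648


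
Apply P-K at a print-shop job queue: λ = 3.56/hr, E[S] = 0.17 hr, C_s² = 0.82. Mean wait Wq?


ρ = λ·E[S] = 3.56·0.17 = 0.6052
E[S²] = E[S]²(1+C_s²) = 0.17²·(1+0.82) = 0.052598
Wq = λ·E[S²]/(2(1−ρ)) = 3.56·0.052598/(2·0.3948) = 0.23714 hr

Final: 0.23714 hr


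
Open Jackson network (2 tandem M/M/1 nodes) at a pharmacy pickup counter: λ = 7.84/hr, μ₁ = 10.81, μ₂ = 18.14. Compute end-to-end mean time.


Each node sees arrival rate λ = 7.84/hr (tandem ⇒ throughput preserved).
W₁ = 1/(μ₁−λ) = 1/(10.81−7.84) = 0.33670 hr
W₂ = 1/(μ₂−λ) = 1/(18.14−7.84) = 0.09709 hr
W_total = W₁ + W₂ = 0.33670 + 0.09709 = 0.43379 hr

Final: 0.43379 hr


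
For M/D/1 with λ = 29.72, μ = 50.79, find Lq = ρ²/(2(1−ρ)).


ρ = 29.72/50.79 = 0.5852
M/D/1: Lq = ρ²/(2(1−ρ)) = 0.3424/(2·0.4148) = 0.41269

Final: 0.41269


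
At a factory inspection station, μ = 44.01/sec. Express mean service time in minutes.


Mean service time = 1/μ = 1/44.01 second = 0.02272 second
In minutes: 0.02272 × 0.0166667 = 0.0003787 min

Final: 0.0003787 min


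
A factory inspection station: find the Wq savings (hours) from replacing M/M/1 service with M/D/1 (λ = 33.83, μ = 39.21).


ρ = 33.83/39.21 = 0.8628
Wq(M/M/1) = ρ/(μ−λ) = 0.8628/5.38 = 0.16037 hr
Wq(M/D/1) = ρ/(2(μ−λ)) = 0.08018 hr
Savings = 0.16037 − 0.08018 = 0.08018 hr

Final: 0.08018 hr


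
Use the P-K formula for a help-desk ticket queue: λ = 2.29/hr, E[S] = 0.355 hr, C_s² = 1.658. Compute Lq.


ρ = λ·E[S] = 2.29·0.355 = 0.8129
Lq = ρ²(1+C_s²)/(2(1−ρ)) = 0.6609·(1+1.658)/(2·0.1871)
= 0.6609·2.6580/0.3741 = 4.69564

Final: 4.69564


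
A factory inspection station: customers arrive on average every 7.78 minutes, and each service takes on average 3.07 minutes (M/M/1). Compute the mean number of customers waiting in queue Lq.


λ = 60/7.78 = 7.7121 /hr
μ = 60/3.07 = 19.5440 /hr
ρ = λ/μ = 7.7121/19.5440 = 0.3946
Lq = ρ²/(1−ρ) = 0.1557/0.6054 = 0.2572

Final: 0.2572


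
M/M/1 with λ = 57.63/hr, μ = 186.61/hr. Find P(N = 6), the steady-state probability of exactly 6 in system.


ρ = 57.63/186.61 = 0.3088
P_n = (1−ρ)·ρ^n = (1 − 0.3088)·0.3088^6 = 0.6912·0.0008675 = 0.0005996

Final: 0.0005996


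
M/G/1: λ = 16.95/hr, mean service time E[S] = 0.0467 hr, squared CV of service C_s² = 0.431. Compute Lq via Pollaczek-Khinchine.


ρ = λ·E[S] = 16.95·0.0467 = 0.7916
Lq = ρ²(1+C_s²)/(2(1−ρ)) = 0.6266·(1+0.431)/(2·0.2084)
= 0.6266·1.4310/0.4169 = 2.15086

Final: 2.15086


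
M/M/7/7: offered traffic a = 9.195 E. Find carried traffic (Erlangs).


B(7,9.195) = 0.371297 (Erlang-B)
Carried load = a(1 − B) = 9.195·(1 − 0.371297) = 9.195·0.628703 = 5.7809 E

Final: 5.7809 Erlangs


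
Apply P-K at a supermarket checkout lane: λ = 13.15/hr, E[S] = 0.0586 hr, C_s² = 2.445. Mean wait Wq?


ρ = λ·E[S] = 13.15·0.0586 = 0.7706
E[S²] = E[S]²(1+C_s²) = 0.0586²·(1+2.445) = 0.011830
Wq = λ·E[S²]/(2(1−ρ)) = 13.15·0.011830/(2·0.2294) = 0.33905 hr

Final: 0.33905 hr


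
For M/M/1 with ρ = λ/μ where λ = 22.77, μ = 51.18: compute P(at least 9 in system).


ρ = 22.77/51.18 = 0.4449
P(N ≥ n) = ρ^n = 0.4449^9 = 0.0006829

Final: 0.0006829


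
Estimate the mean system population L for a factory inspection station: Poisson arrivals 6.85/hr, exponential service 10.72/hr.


ρ = λ/μ = 6.85/10.72 = 0.6390
L = ρ/(1−ρ) = 0.6390/(1 − 0.6390) = 0.6390/0.3610 = 1.7700

Final: 1.7700


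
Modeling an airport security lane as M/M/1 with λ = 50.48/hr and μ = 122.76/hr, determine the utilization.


ρ = λ/μ = 50.48/122.76 = 0.4112

Final: 0.4112


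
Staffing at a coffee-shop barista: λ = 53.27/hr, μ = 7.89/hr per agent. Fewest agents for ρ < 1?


Stability requires cμ > λ ⇔ c > λ/μ.
λ/μ = 53.27/7.89 = 6.7516
Minimum integer c = ⌊6.7516⌋ + 1 = 7
Check: 7·7.89 = 55.23 > 53.27, while 6·7.89 = 47.34 ≤ 53.27

Final: 7 servers


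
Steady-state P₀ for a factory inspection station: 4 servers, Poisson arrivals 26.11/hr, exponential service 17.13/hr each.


a = λ/μ = 26.11/17.13 = 1.5242; ρ = a/c = 0.3811
Σ_{k=0}^{3} a^k/k! (terms k=0..3) = 1.00000 + 1.52423 + 1.16163 + 0.59020 = 4.27606
Tail: a^4/(4!(1−ρ)) = 5.39757/(24·0.6189) = 0.36336
P₀ = 1/(4.27606 + 0.36336) = 1/4.63942 = 0.215544

Final: 0.215544


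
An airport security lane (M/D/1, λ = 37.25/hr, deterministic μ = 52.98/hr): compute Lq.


ρ = 37.25/52.98 = 0.7031
M/D/1: Lq = ρ²/(2(1−ρ)) = 0.4943/(2·0.2969) = 0.83250

Final: 0.83250


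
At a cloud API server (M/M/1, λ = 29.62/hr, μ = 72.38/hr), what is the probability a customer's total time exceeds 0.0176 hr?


W ~ Exponential(μ−λ) for M/M/1.
μ − λ = 72.38 − 29.62 = 42.7600
P(W > t) = e^{−(μ−λ)t} = e^{−0.7526} = 0.471151

Final: 0.471151


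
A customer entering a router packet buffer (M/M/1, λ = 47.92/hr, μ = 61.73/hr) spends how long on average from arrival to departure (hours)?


W = 1/(μ−λ) = 1/(61.73 − 47.92) = 1/13.81 = 0.07241 hr

Final: 0.07241 hr


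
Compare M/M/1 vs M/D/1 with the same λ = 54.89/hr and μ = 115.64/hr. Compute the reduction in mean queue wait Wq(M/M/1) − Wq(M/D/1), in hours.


ρ = 54.89/115.64 = 0.4747
Wq(M/M/1) = ρ/(μ−λ) = 0.4747/60.75 = 0.007813 hr
Wq(M/D/1) = ρ/(2(μ−λ)) = 0.003907 hr
Savings = 0.007813 − 0.003907 = 0.003907 hr

Final: 0.003907 hr


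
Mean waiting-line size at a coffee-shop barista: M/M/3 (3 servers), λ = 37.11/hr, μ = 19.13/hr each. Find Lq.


a = λ/μ = 1.9399; ρ = a/3 = 0.6466
P₀ = 0.120999
Lq = P₀·a^c·ρ / (c!·(1−ρ)²) = 0.120999·7.30009·0.6466/(6·0.12487)
= 0.76234

Final: 0.76234


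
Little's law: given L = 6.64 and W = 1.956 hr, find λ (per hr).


λ = L/W = 6.64/1.956 = 3.3947 /hr

Final: 3.3947 /hr


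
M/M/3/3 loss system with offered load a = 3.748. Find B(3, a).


B(c,a) = (a^c/c!) / Σ_{k=0}^{c} a^k/k!
a^3/3! = 8.775007
Σ terms (k=0..3): 1.00000 + 3.74800 + 7.02375 + 8.77501 = 20.546759
B = 8.775007/20.546759 = 0.427075

Final: 0.427075


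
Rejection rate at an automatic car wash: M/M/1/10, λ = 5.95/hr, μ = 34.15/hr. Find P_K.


ρ = λ/μ = 5.95/34.15 = 0.1742
P_K = (1−ρ)ρ^K/(1−ρ^(K+1)) = (0.8258·0.00000002578)/(1 − 0.000000004491)
= 0.00000002129/1.000000 = 0.00000002129

Final: 0.00000002129


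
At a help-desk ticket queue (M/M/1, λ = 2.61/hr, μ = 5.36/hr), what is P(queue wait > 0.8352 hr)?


ρ = 2.61/5.36 = 0.4869
P(Wq > t) = ρ·e^{−(μ−λ)t} = 0.4869·e^{−2.2968}
= 0.4869·0.100580 = 0.048977

Final: 0.048977


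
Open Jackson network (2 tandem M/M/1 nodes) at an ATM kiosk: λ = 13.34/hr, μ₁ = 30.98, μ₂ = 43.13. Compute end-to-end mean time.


Each node sees arrival rate λ = 13.34/hr (tandem ⇒ throughput preserved).
W₁ = 1/(μ₁−λ) = 1/(30.98−13.34) = 0.05669 hr
W₂ = 1/(μ₂−λ) = 1/(43.13−13.34) = 0.03357 hr
W_total = W₁ + W₂ = 0.05669 + 0.03357 = 0.09026 hr

Final: 0.09026 hr


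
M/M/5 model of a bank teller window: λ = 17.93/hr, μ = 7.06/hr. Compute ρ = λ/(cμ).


ρ = λ/(cμ) = 17.93/(5·7.06) = 17.93/35.30 = 0.5079

Final: 0.5079


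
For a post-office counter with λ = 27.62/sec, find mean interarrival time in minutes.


Mean interarrival time = 1/λ = 1/27.62 second = 0.03621 second
In minutes: 0.03621 × 0.0166667 = 0.0006034 min

Final: 0.0006034 min


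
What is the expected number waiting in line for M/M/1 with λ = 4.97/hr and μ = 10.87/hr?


ρ = 4.97/10.87 = 0.4572
Lq = ρ²/(1−ρ) = 0.2091/0.5428 = 0.3852

Final: 0.3852


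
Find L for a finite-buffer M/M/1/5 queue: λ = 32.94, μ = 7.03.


ρ = 32.94/7.03 = 4.6856
L = ρ[1 − (K+1)ρ^K + Kρ^(K+1)] / [(1−ρ)(1−ρ^(K+1))]
Numerator: 4.6856·(1 − 6·2258.610533 + 5·10583.020049) = 184447.305324
Denominator: (-3.6856)·(-10582.020049) = 39001.442315
L = 184447.305324/39001.442315 = 4.7292

Final: 4.7292


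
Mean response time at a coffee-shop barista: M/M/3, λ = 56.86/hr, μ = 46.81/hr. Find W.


a = 1.2147; ρ = 0.4049; P₀ = 0.289486
Lq = P₀·a^c·ρ/(c!(1−ρ)²) = 0.09887
Wq = Lq/λ = 0.09887/56.86 = 0.001739 hr
W = Wq + 1/μ = 0.001739 + 0.02136 = 0.02310 hr

Final: 0.02310 hr


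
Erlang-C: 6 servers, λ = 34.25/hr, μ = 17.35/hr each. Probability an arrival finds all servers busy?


a = λ/μ = 1.9741; ρ = a/6 = 0.3290
P₀ = 0.138702 (from M/M/c formula)
C(c,a) = [a^c/(c!(1−ρ))]·P₀ = [59.17886/(720·0.6710)]·0.138702
= 0.12250·0.138702 = 0.016990

Final: 0.016990


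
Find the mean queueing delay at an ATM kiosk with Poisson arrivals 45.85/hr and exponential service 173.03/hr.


ρ = 45.85/173.03 = 0.2650
Wq = ρ/(μ−λ) = 0.2650/(173.03 − 45.85) = 0.2650/127.18 = 0.002084 hr

Final: 0.002084 hr


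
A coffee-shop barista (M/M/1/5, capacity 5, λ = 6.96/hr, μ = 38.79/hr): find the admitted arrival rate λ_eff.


ρ = 0.1794; P_K = (1−ρ)ρ^5/(1−ρ^6) = 0.0001526
λ_eff = λ(1 − P_K) = 6.96·(1 − 0.0001526) = 6.96·0.999847 = 6.9589 /hr

Final: 6.9589 /hr


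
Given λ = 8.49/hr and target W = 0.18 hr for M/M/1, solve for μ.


W = 1/(μ−λ) ⇒ μ − λ = 1/W = 1/0.18 = 5.5556
μ = λ + 1/W = 8.49 + 5.5556 = 14.0456 per hr

Final: 14.0456 /hr


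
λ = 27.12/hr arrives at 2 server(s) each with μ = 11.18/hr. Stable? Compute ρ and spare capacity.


Total capacity cμ = 2·11.18 = 22.36/hr
ρ = λ/(cμ) = 27.12/22.36 = 1.2129
Stable ⇔ ρ < 1: NO
Spare capacity = cμ − λ = 22.36 − 27.12 = -4.76/hr

Final: ρ = 1.2129; unstable; margin = -4.76/hr


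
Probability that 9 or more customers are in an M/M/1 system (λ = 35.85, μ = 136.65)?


ρ = 35.85/136.65 = 0.2623
P(N ≥ n) = ρ^n = 0.2623^9 = 0.000005887

Final: 0.000005887


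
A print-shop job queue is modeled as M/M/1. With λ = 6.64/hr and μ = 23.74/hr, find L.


ρ = λ/μ = 6.64/23.74 = 0.2797
L = ρ/(1−ρ) = 0.2797/(1 − 0.2797) = 0.2797/0.7203 = 0.3883

Final: 0.3883


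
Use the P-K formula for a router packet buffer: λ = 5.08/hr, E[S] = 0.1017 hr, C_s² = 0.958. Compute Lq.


ρ = λ·E[S] = 5.08·0.1017 = 0.5166
Lq = ρ²(1+C_s²)/(2(1−ρ)) = 0.2669·(1+0.958)/(2·0.4834)
= 0.2669·1.9580/0.9667 = 0.54060

Final: 0.54060
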